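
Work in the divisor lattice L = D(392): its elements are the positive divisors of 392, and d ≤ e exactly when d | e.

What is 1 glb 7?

1

Common lower bounds of {1, 7}: 1.
The greatest among these is 1.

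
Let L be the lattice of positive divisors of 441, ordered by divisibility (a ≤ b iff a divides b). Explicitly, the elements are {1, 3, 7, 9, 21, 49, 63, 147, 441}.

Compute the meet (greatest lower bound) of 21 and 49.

In the divisibility order, the meet is the greatest common divisor: gcd(21, 49) = 7.

7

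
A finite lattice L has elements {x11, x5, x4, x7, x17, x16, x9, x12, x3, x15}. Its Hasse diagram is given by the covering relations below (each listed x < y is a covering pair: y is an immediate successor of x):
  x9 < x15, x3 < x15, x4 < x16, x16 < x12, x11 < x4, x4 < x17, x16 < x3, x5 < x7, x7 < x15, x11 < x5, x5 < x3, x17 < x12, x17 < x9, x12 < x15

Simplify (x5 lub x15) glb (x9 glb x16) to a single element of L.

x4

x5 ∨ x15 = x15
x9 ∧ x16 = x4
x15 ∧ x4 = x4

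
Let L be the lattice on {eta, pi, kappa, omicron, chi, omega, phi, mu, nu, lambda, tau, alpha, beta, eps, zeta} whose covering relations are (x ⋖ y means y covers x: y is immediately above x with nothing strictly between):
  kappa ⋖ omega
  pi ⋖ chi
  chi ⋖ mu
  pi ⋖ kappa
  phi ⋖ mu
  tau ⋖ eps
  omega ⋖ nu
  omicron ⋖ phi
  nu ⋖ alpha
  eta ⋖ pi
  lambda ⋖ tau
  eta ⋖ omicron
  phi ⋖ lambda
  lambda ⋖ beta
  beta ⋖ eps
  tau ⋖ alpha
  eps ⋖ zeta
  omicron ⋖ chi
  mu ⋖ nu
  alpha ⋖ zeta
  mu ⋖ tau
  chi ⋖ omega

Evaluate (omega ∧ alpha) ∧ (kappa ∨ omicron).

omega

omega ∧ alpha = omega
kappa ∨ omicron = omega
omega ∧ omega = omega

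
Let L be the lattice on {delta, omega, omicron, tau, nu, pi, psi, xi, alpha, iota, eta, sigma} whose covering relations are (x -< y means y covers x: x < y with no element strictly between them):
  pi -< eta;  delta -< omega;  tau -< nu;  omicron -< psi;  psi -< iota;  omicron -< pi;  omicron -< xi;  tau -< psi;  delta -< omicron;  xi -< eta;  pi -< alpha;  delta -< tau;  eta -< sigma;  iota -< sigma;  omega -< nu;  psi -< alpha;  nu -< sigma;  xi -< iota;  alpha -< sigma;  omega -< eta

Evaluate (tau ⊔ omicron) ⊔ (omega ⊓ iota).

tau ∨ omicron = psi
omega ∧ iota = delta
psi ∨ delta = psi

psi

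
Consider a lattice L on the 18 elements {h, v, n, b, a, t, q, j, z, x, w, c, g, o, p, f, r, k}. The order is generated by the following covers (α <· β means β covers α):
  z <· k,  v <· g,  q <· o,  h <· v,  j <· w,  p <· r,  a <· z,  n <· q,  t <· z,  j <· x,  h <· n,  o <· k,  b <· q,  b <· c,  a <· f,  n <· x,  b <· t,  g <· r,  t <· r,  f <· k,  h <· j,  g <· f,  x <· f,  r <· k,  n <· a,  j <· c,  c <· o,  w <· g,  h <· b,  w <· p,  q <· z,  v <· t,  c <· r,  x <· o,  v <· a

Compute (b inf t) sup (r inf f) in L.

b ∧ t = b
r ∧ f = g
b ∨ g = r

r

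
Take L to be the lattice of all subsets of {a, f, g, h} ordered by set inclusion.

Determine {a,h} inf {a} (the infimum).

{a}

Under ⊆, meet is intersection: {a,h} ∩ {a} = {a}.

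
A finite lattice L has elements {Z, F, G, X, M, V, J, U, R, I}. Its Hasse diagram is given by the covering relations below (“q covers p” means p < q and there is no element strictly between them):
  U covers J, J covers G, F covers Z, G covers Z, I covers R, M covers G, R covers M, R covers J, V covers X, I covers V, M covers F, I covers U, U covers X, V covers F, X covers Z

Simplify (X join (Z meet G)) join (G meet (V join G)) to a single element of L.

U

Z ∧ G = Z
X ∨ Z = X
V ∨ G = I
G ∧ I = G
X ∨ G = U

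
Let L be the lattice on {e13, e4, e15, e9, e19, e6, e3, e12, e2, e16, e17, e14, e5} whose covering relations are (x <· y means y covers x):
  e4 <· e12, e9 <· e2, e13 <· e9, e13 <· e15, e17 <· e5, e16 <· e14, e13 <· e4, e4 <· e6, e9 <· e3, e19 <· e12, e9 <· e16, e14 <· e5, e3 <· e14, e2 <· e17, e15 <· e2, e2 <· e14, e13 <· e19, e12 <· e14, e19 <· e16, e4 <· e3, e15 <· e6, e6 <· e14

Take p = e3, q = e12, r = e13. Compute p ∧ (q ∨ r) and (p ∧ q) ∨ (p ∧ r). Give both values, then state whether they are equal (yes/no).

e4; e4; yes

q ∨ r = e12, so p ∧ (q ∨ r) = e3 ∧ e12 = e4.
p ∧ q = e4 and p ∧ r = e13, so (p ∧ q) ∨ (p ∧ r) = e4 ∨ e13 = e4.
Equal: yes.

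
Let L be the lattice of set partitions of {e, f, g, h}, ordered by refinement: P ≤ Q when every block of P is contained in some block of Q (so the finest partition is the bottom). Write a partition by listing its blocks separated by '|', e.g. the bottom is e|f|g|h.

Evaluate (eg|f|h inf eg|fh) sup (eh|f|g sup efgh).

efgh

eg|f|h ∧ eg|fh = eg|f|h
eh|f|g ∨ efgh = efgh
eg|f|h ∨ efgh = efgh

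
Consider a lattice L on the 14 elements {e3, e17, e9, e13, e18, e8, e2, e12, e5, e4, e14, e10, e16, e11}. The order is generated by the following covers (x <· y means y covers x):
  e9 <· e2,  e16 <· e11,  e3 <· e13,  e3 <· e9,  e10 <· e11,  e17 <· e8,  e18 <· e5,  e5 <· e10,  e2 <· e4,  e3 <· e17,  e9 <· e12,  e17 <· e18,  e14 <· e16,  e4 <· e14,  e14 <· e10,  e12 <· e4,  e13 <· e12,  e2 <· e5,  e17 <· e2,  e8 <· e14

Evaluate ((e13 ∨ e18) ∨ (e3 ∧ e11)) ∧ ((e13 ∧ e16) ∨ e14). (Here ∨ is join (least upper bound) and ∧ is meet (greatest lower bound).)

e13 ∨ e18 = e10
e3 ∧ e11 = e3
e10 ∨ e3 = e10
e13 ∧ e16 = e13
e13 ∨ e14 = e14
e10 ∧ e14 = e14

e14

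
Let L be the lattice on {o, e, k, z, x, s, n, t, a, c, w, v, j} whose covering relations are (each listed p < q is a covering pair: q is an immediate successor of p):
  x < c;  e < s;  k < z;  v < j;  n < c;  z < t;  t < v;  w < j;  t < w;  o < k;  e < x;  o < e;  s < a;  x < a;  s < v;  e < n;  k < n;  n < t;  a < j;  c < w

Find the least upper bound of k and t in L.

t

Common upper bounds of {k, t}: j, t, v, w.
The least among these is t.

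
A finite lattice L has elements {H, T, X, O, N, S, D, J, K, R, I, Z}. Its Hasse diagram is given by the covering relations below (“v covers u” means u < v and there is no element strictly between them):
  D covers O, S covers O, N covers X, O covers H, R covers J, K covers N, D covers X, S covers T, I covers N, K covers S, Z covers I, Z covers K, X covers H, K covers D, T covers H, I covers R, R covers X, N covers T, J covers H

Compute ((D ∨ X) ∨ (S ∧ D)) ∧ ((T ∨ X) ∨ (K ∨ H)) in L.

D

D ∨ X = D
S ∧ D = O
D ∨ O = D
T ∨ X = N
K ∨ H = K
N ∨ K = K
D ∧ K = D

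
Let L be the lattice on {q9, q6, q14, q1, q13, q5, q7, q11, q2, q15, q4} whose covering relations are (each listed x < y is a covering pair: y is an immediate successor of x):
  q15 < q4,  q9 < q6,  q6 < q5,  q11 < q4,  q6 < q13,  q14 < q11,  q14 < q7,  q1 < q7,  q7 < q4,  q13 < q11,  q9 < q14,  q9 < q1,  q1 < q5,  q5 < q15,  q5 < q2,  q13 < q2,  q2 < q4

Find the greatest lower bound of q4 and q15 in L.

q15

Common lower bounds of {q4, q15}: q1, q15, q5, q6, q9.
The greatest among these is q15.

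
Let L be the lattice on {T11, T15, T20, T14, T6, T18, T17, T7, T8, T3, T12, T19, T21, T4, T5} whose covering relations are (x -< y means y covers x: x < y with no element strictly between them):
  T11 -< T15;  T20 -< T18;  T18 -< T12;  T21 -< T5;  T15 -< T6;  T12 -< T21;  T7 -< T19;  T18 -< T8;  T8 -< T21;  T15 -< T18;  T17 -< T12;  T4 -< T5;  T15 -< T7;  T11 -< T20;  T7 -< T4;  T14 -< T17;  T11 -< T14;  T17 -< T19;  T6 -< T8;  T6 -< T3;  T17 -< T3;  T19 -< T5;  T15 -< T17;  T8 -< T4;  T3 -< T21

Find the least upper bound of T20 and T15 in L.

T18

Common upper bounds of {T20, T15}: T12, T18, T21, T4, T5, T8.
The least among these is T18.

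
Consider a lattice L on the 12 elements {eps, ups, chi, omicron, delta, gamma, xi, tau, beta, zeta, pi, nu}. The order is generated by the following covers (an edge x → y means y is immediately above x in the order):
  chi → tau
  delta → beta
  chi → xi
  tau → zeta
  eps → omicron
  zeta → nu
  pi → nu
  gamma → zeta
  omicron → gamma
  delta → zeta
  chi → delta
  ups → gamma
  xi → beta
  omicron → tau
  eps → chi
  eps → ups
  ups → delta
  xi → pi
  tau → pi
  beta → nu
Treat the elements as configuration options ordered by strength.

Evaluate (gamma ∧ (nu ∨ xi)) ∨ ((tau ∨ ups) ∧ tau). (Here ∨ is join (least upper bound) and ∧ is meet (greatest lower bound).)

nu ∨ xi = nu
gamma ∧ nu = gamma
tau ∨ ups = zeta
zeta ∧ tau = tau
gamma ∨ tau = zeta

zeta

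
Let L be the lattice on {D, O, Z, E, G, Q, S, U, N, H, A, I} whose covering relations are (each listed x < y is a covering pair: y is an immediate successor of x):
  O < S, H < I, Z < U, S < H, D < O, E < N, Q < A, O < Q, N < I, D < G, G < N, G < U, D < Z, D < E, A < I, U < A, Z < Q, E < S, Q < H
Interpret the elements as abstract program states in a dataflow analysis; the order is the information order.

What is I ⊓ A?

Common lower bounds of {I, A}: A, D, G, O, Q, U, Z.
The greatest among these is A.

A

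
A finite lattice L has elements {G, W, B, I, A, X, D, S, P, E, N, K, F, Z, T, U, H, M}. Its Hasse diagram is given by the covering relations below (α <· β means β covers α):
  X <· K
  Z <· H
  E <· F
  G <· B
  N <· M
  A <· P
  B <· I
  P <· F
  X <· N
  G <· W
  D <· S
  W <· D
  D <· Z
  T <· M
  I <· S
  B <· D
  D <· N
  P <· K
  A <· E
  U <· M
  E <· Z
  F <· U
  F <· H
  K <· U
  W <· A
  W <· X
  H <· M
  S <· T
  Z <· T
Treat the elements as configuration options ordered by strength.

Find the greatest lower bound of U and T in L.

E

Common lower bounds of {U, T}: A, E, G, W.
The greatest among these is E.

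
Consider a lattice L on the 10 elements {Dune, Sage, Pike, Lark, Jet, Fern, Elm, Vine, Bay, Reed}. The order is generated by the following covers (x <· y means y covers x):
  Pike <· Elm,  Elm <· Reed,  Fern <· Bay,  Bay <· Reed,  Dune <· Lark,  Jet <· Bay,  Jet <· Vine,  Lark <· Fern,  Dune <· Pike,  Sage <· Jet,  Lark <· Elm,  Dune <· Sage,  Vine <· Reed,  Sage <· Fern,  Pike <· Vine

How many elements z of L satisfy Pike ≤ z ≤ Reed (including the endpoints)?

4

The interval [Pike, Reed] = {Elm, Pike, Reed, Vine}, which has 4 elements.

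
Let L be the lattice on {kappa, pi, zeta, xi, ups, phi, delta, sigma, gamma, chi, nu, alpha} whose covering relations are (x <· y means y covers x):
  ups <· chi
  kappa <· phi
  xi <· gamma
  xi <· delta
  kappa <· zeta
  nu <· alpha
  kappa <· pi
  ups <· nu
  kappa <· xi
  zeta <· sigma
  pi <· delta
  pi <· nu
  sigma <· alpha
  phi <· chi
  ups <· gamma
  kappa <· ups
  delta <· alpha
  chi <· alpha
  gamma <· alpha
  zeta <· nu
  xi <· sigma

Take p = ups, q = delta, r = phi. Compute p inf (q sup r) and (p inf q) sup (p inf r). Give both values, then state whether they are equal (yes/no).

q sup r = alpha, so p inf (q sup r) = ups inf alpha = ups.
p inf q = kappa and p inf r = kappa, so (p inf q) sup (p inf r) = kappa sup kappa = kappa.
Equal: no.

ups; kappa; no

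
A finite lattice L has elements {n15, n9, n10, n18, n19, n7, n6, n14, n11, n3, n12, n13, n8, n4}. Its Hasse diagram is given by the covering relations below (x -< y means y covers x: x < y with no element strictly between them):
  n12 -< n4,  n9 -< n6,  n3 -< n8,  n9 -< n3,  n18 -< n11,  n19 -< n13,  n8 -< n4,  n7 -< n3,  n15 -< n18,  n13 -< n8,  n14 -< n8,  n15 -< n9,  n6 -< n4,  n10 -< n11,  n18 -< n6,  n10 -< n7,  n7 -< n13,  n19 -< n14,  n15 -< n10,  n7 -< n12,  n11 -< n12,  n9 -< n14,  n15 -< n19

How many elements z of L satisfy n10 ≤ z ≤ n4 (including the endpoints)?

8

The interval [n10, n4] = {n10, n11, n12, n13, n3, n4, n7, n8}, which has 8 elements.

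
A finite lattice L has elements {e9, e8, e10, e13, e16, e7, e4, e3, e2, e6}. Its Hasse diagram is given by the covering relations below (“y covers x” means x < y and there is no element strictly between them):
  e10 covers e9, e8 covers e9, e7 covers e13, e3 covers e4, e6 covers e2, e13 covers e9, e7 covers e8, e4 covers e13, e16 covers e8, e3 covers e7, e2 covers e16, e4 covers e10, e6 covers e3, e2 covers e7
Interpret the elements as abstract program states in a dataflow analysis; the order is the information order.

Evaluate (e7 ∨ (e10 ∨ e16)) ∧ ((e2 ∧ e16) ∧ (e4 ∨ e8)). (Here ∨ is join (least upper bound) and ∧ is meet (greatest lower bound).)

e8

e10 ∨ e16 = e6
e7 ∨ e6 = e6
e2 ∧ e16 = e16
e4 ∨ e8 = e3
e16 ∧ e3 = e8
e6 ∧ e8 = e8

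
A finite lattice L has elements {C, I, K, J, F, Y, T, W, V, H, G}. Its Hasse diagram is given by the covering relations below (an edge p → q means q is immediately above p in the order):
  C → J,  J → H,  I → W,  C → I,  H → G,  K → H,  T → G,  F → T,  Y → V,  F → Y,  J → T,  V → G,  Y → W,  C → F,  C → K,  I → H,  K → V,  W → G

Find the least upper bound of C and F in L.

Common upper bounds of {C, F}: F, G, T, V, W, Y.
The least among these is F.

F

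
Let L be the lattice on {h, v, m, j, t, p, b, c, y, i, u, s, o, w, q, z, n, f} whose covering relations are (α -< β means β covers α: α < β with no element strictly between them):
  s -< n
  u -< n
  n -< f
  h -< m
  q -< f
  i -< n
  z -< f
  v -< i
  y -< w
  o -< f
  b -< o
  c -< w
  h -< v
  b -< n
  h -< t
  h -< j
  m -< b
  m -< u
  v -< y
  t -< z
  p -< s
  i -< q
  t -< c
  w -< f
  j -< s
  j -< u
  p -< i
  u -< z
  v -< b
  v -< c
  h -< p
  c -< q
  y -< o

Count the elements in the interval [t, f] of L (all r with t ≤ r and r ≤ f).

6

The interval [t, f] = {c, f, q, t, w, z}, which has 6 elements.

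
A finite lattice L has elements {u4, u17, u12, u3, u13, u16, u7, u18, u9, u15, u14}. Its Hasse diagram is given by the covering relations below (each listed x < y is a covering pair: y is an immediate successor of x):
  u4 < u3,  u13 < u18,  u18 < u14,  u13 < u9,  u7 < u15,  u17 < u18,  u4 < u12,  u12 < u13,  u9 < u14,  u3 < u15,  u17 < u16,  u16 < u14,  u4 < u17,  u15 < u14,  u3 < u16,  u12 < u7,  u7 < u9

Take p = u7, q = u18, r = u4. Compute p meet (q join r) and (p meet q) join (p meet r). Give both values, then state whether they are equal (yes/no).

q join r = u18, so p meet (q join r) = u7 meet u18 = u12.
p meet q = u12 and p meet r = u4, so (p meet q) join (p meet r) = u12 join u4 = u12.
Equal: yes.

u12; u12; yes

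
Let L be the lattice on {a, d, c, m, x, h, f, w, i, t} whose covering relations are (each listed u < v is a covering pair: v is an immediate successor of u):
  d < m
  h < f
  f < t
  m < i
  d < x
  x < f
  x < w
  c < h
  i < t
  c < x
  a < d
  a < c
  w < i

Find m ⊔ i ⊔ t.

t

Common upper bounds of {m, i, t}: t.
The least among these is t.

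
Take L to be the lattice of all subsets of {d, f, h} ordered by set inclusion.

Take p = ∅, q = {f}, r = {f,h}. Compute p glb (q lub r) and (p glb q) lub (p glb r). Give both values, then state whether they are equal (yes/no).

∅; ∅; yes

q lub r = {f,h}, so p glb (q lub r) = ∅ glb {f,h} = ∅.
p glb q = ∅ and p glb r = ∅, so (p glb q) lub (p glb r) = ∅ lub ∅ = ∅.
Equal: yes.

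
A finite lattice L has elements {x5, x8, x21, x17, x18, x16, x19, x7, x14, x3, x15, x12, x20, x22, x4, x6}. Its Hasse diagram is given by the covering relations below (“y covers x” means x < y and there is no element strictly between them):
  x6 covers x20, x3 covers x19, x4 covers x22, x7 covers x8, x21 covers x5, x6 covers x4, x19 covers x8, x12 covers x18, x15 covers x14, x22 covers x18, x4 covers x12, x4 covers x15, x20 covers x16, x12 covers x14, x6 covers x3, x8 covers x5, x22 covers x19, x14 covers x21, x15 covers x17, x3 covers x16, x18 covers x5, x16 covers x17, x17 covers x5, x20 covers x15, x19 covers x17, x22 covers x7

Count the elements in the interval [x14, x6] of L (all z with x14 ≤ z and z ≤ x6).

6

The interval [x14, x6] = {x12, x14, x15, x20, x4, x6}, which has 6 elements.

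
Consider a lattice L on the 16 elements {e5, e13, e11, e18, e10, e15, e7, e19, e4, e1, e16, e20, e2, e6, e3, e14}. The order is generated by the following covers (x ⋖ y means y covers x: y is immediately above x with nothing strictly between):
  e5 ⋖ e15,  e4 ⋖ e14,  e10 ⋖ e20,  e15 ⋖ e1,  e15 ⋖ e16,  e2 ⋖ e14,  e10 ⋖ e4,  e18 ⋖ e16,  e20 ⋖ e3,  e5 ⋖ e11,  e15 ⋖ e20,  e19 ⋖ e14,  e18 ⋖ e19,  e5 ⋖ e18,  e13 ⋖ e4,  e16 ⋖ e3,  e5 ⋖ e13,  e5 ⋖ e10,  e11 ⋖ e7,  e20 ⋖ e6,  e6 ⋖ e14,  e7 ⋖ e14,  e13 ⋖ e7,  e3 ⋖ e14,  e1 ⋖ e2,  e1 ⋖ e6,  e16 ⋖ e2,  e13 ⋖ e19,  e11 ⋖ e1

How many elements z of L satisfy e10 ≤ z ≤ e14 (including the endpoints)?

6

The interval [e10, e14] = {e10, e14, e20, e3, e4, e6}, which has 6 elements.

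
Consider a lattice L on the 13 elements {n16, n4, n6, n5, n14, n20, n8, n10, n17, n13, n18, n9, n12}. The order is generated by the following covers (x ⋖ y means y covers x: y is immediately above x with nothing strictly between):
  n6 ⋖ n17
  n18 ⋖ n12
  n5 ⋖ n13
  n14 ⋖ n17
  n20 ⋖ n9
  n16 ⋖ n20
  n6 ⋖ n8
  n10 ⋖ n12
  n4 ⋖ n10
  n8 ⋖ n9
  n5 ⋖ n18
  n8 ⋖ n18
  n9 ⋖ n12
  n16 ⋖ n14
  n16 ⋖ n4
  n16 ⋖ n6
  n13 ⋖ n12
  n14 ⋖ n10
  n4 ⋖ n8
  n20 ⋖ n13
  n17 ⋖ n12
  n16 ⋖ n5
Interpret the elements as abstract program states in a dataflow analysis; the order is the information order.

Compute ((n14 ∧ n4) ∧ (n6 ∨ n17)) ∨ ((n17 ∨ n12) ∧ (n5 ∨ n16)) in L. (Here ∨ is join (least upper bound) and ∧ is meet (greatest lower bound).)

n5

n14 ∧ n4 = n16
n6 ∨ n17 = n17
n16 ∧ n17 = n16
n17 ∨ n12 = n12
n5 ∨ n16 = n5
n12 ∧ n5 = n5
n16 ∨ n5 = n5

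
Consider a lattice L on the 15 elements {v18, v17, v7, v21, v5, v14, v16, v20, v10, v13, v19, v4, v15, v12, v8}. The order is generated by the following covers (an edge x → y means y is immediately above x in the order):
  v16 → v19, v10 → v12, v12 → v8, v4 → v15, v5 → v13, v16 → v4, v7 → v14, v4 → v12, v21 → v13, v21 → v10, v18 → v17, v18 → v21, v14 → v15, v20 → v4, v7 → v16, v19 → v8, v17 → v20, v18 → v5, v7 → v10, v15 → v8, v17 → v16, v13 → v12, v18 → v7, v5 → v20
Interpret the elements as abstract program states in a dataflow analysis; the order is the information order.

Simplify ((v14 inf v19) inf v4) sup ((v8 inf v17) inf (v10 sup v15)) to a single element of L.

v14 ∧ v19 = v7
v7 ∧ v4 = v7
v8 ∧ v17 = v17
v10 ∨ v15 = v8
v17 ∧ v8 = v17
v7 ∨ v17 = v16

v16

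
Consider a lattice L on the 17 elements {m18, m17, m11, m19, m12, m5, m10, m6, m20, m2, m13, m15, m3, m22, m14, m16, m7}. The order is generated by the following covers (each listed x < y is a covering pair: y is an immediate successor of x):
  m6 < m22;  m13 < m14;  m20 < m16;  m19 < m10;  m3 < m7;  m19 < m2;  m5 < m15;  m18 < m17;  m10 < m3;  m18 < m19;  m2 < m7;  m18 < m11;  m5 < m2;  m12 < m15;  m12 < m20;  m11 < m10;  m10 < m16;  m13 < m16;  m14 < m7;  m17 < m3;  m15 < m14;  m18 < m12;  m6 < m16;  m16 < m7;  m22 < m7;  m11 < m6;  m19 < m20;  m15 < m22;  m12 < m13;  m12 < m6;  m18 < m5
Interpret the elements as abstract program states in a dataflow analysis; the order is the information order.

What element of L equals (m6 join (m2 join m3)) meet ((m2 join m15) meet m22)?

m2 ∨ m3 = m7
m6 ∨ m7 = m7
m2 ∨ m15 = m7
m7 ∧ m22 = m22
m7 ∧ m22 = m22

m22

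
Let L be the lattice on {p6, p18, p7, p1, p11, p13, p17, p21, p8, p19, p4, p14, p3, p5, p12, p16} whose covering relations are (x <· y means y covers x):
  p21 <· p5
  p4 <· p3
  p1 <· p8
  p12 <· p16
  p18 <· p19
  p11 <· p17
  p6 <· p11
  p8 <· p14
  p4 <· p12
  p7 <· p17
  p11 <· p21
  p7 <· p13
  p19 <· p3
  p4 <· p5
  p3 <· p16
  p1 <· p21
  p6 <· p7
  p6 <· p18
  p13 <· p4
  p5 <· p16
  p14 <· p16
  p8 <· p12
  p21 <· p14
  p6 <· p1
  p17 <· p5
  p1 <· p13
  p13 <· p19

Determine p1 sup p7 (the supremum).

p13

Common upper bounds of {p1, p7}: p12, p13, p16, p19, p3, p4, p5.
The least among these is p13.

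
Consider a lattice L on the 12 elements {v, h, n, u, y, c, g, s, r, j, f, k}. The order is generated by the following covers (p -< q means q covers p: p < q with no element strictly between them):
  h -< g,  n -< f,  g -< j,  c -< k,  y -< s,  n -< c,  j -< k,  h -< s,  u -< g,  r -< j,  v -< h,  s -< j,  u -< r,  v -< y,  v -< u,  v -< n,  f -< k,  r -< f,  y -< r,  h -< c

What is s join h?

Common upper bounds of {s, h}: j, k, s.
The least among these is s.

s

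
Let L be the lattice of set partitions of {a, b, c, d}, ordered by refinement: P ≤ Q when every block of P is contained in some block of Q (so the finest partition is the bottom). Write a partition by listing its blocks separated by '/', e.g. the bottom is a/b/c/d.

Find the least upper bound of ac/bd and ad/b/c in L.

abcd

The join of ac/bd and ad/b/c merges any blocks that overlap across the partitions, giving abcd.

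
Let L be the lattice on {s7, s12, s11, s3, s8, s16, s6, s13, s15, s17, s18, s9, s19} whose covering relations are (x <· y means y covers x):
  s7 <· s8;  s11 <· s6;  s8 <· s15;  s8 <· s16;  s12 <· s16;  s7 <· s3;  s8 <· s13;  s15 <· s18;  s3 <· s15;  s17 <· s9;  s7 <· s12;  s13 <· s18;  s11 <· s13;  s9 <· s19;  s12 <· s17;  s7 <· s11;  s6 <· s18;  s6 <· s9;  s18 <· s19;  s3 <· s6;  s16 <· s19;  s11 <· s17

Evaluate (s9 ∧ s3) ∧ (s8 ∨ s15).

s9 ∧ s3 = s3
s8 ∨ s15 = s15
s3 ∧ s15 = s3

s3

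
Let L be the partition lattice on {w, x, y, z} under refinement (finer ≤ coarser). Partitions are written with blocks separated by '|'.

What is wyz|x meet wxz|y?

wz|x|y

The meet (common refinement) of wyz|x and wxz|y intersects blocks pairwise, giving wz|x|y.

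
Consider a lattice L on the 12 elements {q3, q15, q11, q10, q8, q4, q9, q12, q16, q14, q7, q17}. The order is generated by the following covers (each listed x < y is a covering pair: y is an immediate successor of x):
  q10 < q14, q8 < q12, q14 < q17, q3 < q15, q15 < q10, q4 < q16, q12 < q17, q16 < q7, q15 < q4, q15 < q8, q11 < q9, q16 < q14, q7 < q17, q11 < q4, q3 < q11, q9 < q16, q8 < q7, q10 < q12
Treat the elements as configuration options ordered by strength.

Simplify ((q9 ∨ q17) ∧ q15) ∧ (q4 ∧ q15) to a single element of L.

q15

q9 ∨ q17 = q17
q17 ∧ q15 = q15
q4 ∧ q15 = q15
q15 ∧ q15 = q15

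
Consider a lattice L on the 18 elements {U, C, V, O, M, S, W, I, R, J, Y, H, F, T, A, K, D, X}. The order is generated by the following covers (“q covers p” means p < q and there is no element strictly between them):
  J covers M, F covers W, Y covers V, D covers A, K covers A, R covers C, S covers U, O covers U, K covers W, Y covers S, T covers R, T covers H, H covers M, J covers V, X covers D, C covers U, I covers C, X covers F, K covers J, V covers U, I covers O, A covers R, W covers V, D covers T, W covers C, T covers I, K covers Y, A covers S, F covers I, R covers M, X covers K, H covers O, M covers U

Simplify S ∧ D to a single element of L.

S

S ∧ D = S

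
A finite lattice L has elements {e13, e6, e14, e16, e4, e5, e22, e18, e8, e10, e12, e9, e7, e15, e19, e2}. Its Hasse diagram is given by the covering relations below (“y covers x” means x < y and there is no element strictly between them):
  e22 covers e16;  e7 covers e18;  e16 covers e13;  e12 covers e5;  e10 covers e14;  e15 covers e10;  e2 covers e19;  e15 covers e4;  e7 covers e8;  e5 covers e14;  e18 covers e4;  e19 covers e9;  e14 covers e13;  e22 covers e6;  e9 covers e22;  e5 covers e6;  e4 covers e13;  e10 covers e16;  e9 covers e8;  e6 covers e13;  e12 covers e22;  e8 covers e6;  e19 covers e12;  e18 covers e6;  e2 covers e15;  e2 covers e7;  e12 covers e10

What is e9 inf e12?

e22

Common lower bounds of {e9, e12}: e13, e16, e22, e6.
The greatest among these is e22.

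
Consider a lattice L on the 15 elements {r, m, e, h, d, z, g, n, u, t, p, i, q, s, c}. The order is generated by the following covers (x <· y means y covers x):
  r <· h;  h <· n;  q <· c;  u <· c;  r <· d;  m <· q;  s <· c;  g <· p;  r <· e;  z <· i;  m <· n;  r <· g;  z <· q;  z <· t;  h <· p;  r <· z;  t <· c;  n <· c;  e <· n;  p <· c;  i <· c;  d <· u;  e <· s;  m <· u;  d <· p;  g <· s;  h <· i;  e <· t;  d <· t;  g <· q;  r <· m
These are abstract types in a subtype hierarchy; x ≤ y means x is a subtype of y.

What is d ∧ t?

d

Common lower bounds of {d, t}: d, r.
The greatest among these is d.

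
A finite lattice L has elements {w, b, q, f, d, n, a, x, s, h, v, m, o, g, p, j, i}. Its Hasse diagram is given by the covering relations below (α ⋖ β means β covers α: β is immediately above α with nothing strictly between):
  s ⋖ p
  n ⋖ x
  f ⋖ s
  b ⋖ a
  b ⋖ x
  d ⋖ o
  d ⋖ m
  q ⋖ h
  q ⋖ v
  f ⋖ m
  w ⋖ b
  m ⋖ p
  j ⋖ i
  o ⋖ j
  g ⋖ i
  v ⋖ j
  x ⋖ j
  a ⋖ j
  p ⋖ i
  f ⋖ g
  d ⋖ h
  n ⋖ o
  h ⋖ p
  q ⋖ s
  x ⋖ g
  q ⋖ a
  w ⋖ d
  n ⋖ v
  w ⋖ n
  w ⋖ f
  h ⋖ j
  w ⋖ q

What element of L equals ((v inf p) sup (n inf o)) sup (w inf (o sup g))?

v

v ∧ p = q
n ∧ o = n
q ∨ n = v
o ∨ g = i
w ∧ i = w
v ∨ w = v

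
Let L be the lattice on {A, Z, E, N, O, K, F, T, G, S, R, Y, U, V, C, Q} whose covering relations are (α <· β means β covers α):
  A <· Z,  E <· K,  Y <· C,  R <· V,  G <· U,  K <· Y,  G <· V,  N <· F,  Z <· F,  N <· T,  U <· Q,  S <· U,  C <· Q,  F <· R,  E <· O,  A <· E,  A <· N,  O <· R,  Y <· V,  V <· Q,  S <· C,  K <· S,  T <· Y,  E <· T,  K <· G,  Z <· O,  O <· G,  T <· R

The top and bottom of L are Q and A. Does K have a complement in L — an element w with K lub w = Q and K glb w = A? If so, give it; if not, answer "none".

For every candidate w, either K ∨ w ≠ Q or K ∧ w ≠ A; no complement exists.

none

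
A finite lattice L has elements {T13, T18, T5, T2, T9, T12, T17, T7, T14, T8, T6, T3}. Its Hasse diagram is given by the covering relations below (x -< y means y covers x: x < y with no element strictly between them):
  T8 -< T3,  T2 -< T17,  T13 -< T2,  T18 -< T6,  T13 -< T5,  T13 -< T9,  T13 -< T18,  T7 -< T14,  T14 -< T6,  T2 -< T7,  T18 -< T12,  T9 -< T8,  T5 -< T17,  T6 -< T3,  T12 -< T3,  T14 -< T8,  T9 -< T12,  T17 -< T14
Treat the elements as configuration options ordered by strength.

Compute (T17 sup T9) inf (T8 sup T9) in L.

T8

T17 ∨ T9 = T8
T8 ∨ T9 = T8
T8 ∧ T8 = T8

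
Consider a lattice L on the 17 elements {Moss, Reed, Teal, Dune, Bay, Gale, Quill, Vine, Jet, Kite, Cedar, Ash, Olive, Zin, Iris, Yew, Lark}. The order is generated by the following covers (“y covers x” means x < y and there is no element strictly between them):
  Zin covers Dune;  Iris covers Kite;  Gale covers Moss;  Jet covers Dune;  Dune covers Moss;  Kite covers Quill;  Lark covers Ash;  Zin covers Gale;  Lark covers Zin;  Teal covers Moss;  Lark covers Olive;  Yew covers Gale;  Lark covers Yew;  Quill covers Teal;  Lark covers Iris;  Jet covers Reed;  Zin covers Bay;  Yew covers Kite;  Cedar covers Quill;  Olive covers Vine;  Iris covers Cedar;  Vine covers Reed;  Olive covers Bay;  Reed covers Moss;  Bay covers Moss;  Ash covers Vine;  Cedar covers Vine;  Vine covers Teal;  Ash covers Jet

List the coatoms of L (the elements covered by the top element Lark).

Ash, Iris, Olive, Yew, Zin

The coatoms are exactly the elements covered by Lark: Ash, Iris, Olive, Yew, Zin.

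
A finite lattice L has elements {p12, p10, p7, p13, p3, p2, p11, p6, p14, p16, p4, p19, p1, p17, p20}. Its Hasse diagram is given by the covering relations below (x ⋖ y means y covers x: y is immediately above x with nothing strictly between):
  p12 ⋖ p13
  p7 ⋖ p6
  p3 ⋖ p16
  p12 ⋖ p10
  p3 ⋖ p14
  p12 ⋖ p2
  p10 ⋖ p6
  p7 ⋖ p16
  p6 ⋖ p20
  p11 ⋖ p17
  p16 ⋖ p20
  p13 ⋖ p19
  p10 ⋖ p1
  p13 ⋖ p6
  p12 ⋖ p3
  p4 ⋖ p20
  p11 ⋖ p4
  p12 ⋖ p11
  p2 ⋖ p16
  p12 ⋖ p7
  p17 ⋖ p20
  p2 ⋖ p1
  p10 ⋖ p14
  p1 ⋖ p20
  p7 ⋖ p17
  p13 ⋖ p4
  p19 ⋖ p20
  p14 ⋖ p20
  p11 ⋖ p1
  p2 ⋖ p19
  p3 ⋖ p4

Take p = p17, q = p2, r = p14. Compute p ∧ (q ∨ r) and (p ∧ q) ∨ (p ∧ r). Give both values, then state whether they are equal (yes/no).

p17; p12; no

q ∨ r = p20, so p ∧ (q ∨ r) = p17 ∧ p20 = p17.
p ∧ q = p12 and p ∧ r = p12, so (p ∧ q) ∨ (p ∧ r) = p12 ∨ p12 = p12.
Equal: no.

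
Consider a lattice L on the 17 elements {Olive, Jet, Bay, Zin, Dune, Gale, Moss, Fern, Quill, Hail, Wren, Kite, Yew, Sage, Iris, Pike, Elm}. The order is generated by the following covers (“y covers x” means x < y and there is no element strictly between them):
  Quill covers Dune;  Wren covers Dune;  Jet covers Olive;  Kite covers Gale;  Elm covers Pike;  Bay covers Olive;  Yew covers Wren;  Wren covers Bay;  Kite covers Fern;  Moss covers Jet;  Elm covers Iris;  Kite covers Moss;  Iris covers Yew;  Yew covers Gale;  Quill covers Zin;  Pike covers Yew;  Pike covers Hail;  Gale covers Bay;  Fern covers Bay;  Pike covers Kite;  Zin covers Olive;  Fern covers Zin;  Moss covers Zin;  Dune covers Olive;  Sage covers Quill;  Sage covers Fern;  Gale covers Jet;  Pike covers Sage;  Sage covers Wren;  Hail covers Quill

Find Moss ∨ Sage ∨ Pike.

Pike

Common upper bounds of {Moss, Sage, Pike}: Elm, Pike.
The least among these is Pike.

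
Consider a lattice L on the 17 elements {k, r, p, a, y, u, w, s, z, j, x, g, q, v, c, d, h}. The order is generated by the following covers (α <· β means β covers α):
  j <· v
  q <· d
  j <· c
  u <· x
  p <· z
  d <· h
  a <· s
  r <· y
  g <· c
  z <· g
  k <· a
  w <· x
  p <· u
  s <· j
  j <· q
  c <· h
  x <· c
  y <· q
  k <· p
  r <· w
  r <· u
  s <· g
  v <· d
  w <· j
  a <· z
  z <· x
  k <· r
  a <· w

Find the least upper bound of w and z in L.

x

Common upper bounds of {w, z}: c, h, x.
The least among these is x.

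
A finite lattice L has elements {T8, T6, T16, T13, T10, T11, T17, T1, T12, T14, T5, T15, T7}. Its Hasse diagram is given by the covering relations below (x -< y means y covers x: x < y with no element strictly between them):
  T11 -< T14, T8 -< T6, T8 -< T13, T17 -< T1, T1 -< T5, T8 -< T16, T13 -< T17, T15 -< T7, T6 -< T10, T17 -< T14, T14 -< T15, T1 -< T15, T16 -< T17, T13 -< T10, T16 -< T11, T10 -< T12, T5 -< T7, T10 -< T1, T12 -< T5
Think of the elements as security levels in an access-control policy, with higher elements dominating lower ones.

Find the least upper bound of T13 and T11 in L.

T14

Common upper bounds of {T13, T11}: T14, T15, T7.
The least among these is T14.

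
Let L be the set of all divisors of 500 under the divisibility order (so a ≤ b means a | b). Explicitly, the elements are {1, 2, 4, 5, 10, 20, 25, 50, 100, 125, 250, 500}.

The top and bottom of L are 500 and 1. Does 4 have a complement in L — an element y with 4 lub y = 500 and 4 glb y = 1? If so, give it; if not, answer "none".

Need y with 4 ∨ y = 500 and 4 ∧ y = 1.
Checking each element gives: 125.

125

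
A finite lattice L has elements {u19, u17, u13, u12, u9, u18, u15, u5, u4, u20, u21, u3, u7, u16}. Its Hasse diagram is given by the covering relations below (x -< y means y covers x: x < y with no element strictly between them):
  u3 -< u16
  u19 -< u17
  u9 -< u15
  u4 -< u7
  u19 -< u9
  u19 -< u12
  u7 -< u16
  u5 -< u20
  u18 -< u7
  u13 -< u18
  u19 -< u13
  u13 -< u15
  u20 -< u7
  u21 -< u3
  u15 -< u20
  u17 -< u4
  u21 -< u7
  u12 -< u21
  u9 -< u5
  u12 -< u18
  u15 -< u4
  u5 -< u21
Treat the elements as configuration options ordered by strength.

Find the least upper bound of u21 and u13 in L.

Common upper bounds of {u21, u13}: u16, u7.
The least among these is u7.

u7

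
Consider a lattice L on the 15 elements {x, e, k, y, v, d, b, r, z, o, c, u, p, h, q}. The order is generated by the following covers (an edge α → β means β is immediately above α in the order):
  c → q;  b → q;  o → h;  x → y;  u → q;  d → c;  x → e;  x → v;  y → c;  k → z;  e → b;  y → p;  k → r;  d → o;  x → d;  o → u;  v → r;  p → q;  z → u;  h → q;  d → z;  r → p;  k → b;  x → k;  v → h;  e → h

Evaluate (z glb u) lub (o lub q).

q

z ∧ u = z
o ∨ q = q
z ∨ q = q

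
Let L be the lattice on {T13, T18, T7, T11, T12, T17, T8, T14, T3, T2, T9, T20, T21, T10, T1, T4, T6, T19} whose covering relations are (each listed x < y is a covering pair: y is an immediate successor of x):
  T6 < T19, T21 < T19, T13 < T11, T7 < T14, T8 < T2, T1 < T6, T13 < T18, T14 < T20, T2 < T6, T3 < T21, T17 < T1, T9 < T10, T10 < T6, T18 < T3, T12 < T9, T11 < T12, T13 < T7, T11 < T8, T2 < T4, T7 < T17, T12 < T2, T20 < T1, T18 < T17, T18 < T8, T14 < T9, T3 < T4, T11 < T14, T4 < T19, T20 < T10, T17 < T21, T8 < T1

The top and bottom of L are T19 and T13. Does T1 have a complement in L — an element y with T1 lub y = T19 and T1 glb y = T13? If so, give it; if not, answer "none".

For every candidate y, either T1 ∨ y ≠ T19 or T1 ∧ y ≠ T13; no complement exists.

none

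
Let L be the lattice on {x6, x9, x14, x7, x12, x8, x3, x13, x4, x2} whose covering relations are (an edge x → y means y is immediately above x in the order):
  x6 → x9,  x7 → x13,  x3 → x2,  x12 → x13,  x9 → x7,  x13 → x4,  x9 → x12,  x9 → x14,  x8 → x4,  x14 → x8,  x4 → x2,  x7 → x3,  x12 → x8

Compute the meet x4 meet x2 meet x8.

Common lower bounds of {x4, x2, x8}: x12, x14, x6, x8, x9.
The greatest among these is x8.

x8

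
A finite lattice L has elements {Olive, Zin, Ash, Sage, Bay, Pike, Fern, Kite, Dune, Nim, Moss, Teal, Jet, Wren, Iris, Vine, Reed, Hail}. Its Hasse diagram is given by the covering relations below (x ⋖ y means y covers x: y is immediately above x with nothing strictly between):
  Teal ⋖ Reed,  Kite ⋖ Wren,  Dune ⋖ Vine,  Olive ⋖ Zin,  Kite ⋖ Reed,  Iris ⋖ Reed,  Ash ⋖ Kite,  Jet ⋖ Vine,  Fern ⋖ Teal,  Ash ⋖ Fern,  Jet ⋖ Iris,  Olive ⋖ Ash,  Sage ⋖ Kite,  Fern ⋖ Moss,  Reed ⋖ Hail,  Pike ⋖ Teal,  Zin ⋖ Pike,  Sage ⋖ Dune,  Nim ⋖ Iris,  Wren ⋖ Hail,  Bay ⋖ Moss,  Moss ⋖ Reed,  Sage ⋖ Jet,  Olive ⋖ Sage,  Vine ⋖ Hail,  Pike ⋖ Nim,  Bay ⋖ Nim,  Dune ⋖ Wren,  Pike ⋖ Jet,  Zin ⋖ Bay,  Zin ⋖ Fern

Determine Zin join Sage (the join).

Common upper bounds of {Zin, Sage}: Hail, Iris, Jet, Reed, Vine.
The least among these is Jet.

Jet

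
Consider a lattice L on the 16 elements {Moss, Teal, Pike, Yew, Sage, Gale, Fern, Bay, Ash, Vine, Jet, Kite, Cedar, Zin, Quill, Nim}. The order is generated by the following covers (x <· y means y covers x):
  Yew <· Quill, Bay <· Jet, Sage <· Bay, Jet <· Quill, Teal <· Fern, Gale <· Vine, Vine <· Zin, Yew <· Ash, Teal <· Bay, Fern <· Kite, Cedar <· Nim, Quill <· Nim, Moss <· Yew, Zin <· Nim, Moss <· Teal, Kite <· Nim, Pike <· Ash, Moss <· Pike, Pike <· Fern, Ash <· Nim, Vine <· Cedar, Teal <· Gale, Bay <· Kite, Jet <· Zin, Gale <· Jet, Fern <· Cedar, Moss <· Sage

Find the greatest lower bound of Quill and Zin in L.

Jet

Common lower bounds of {Quill, Zin}: Bay, Gale, Jet, Moss, Sage, Teal.
The greatest among these is Jet.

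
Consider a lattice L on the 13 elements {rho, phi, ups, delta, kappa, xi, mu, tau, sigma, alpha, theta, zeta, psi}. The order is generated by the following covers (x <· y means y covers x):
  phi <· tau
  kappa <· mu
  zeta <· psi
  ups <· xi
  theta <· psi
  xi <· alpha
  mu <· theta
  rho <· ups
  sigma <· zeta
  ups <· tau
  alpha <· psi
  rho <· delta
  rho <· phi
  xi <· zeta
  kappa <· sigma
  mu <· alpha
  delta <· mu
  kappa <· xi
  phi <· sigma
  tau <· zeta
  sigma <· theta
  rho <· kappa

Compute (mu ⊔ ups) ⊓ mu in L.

mu

mu ∨ ups = alpha
alpha ∧ mu = mu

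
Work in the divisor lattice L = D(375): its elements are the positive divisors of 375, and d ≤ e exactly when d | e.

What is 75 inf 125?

25

Common lower bounds of {75, 125}: 1, 25, 5.
The greatest among these is 25.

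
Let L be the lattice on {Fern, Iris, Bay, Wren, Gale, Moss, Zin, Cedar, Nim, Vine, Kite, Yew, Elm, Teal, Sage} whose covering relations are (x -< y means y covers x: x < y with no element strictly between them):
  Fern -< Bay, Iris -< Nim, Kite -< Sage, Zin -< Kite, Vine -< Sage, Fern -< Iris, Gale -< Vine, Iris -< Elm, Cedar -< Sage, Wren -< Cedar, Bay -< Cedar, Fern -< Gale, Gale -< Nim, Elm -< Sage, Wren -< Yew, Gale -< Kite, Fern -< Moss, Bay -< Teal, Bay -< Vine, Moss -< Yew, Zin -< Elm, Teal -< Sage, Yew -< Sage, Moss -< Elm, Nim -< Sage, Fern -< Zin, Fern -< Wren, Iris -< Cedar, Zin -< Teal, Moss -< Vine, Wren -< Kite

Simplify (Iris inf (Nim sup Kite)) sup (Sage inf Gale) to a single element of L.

Nim ∨ Kite = Sage
Iris ∧ Sage = Iris
Sage ∧ Gale = Gale
Iris ∨ Gale = Nim

Nim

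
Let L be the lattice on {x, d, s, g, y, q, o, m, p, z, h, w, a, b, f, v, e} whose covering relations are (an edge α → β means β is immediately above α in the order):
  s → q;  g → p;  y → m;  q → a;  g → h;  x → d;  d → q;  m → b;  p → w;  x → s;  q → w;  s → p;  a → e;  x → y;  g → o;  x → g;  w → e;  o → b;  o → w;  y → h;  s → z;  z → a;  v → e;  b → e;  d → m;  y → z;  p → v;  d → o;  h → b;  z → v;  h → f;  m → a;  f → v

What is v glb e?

v

Common lower bounds of {v, e}: f, g, h, p, s, v, x, y, z.
The greatest among these is v.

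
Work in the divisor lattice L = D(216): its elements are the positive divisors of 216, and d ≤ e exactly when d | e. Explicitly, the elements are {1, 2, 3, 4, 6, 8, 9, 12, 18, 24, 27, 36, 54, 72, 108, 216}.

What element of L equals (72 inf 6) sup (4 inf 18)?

6

72 ∧ 6 = 6
4 ∧ 18 = 2
6 ∨ 2 = 6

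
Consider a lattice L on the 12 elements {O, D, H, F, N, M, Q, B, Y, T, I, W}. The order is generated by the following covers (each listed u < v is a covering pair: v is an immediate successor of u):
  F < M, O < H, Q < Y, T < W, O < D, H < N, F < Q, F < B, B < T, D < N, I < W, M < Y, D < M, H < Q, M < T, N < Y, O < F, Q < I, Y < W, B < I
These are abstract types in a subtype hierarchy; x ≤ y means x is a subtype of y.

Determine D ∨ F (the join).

Common upper bounds of {D, F}: M, T, W, Y.
The least among these is M.

M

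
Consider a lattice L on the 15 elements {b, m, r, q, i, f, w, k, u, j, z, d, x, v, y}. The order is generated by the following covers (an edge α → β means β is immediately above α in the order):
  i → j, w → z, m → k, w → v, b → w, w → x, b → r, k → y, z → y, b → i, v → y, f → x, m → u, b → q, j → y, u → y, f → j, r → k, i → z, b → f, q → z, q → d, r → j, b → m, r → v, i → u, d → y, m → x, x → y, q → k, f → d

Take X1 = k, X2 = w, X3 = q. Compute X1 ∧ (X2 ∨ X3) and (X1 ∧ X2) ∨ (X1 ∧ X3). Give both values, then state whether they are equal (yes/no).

X2 ∨ X3 = z, so X1 ∧ (X2 ∨ X3) = k ∧ z = q.
X1 ∧ X2 = b and X1 ∧ X3 = q, so (X1 ∧ X2) ∨ (X1 ∧ X3) = b ∨ q = q.
Equal: yes.

q; q; yes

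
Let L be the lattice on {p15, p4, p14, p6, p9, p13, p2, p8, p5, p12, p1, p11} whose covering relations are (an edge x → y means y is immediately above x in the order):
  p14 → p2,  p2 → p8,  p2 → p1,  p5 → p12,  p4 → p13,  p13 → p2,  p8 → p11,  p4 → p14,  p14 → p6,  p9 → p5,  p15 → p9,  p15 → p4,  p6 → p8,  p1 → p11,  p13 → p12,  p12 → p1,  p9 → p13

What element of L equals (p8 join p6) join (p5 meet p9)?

p8

p8 ∨ p6 = p8
p5 ∧ p9 = p9
p8 ∨ p9 = p8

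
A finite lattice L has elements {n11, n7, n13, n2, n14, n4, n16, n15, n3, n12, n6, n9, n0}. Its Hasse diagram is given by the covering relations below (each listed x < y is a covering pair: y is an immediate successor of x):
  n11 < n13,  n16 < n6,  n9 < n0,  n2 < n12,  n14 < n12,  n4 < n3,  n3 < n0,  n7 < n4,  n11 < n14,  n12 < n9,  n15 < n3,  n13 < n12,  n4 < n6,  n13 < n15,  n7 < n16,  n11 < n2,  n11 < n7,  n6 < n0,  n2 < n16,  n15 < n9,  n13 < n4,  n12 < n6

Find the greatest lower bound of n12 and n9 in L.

Common lower bounds of {n12, n9}: n11, n12, n13, n14, n2.
The greatest among these is n12.

n12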